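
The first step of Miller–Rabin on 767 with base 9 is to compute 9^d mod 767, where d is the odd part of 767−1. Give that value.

146

767 − 1 = 766 = 2^1 · 383, so d = 383.
9^1 ≡ 9 (mod 767)
9^2 ≡ 9^2 = 81 ≡ 81 (mod 767)
9^4 ≡ 81^2 = 6561 ≡ 425 (mod 767)
9^8 ≡ 425^2 = 180625 ≡ 380 (mod 767)
9^16 ≡ 380^2 = 144400 ≡ 204 (mod 767)
9^32 ≡ 204^2 = 41616 ≡ 198 (mod 767)
9^64 ≡ 198^2 = 39204 ≡ 87 (mod 767)
9^128 ≡ 87^2 = 7569 ≡ 666 (mod 767)
9^256 ≡ 666^2 = 443556 ≡ 230 (mod 767)
383 = 256 + 64 + 32 + 16 + 8 + 4 + 2 + 1 in binary powers of 2.
So 9^383 ≡ 230 · 87 · 198 · 204 · 380 · 425 · 81 · 9 ≡ 146 (mod 767).
Squaring chain: 146; never reaches −1, so base 9 is a Miller–Rabin witness that 767 is composite.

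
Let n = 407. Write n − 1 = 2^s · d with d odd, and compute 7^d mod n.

46

407 − 1 = 406 = 2^1 · 203, so d = 203.
7^1 ≡ 7 (mod 407)
7^2 ≡ 7^2 = 49 ≡ 49 (mod 407)
7^4 ≡ 49^2 = 2401 ≡ 366 (mod 407)
7^8 ≡ 366^2 = 133956 ≡ 53 (mod 407)
7^16 ≡ 53^2 = 2809 ≡ 367 (mod 407)
7^32 ≡ 367^2 = 134689 ≡ 379 (mod 407)
7^64 ≡ 379^2 = 143641 ≡ 377 (mod 407)
7^128 ≡ 377^2 = 142129 ≡ 86 (mod 407)
203 = 128 + 64 + 8 + 2 + 1 in binary powers of 2.
So 7^203 ≡ 86 · 377 · 53 · 49 · 7 ≡ 46 (mod 407).
Squaring chain: 46; never reaches −1, so base 7 is a Miller–Rabin witness that 407 is composite.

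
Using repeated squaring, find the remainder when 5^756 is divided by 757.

5^1 ≡ 5 (mod 757)
5^2 ≡ 5^2 = 25 ≡ 25 (mod 757)
5^4 ≡ 25^2 = 625 ≡ 625 (mod 757)
5^8 ≡ 625^2 = 390625 ≡ 13 (mod 757)
5^16 ≡ 13^2 = 169 ≡ 169 (mod 757)
5^32 ≡ 169^2 = 28561 ≡ 552 (mod 757)
5^64 ≡ 552^2 = 304704 ≡ 390 (mod 757)
5^128 ≡ 390^2 = 152100 ≡ 700 (mod 757)
5^256 ≡ 700^2 = 490000 ≡ 221 (mod 757)
5^512 ≡ 221^2 = 48841 ≡ 393 (mod 757)
756 = 512 + 128 + 64 + 32 + 16 + 4 in binary powers of 2.
So 5^756 ≡ 393 · 700 · 390 · 552 · 169 · 625 ≡ 1 (mod 757).
Since the result is 1, base 5 gives no evidence that 757 is composite.

1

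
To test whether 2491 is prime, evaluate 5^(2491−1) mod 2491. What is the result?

5^1 ≡ 5 (mod 2491)
5^2 ≡ 5^2 = 25 ≡ 25 (mod 2491)
5^4 ≡ 25^2 = 625 ≡ 625 (mod 2491)
5^8 ≡ 625^2 = 390625 ≡ 2029 (mod 2491)
5^16 ≡ 2029^2 = 4116841 ≡ 1709 (mod 2491)
5^32 ≡ 1709^2 = 2920681 ≡ 1229 (mod 2491)
5^64 ≡ 1229^2 = 1510441 ≡ 895 (mod 2491)
5^128 ≡ 895^2 = 801025 ≡ 1414 (mod 2491)
5^256 ≡ 1414^2 = 1999396 ≡ 1614 (mod 2491)
5^512 ≡ 1614^2 = 2604996 ≡ 1901 (mod 2491)
5^1024 ≡ 1901^2 = 3613801 ≡ 1851 (mod 2491)
5^2048 ≡ 1851^2 = 3426201 ≡ 1076 (mod 2491)
2490 = 2048 + 256 + 128 + 32 + 16 + 8 + 2 in binary powers of 2.
So 5^2490 ≡ 1076 · 1614 · 1414 · 1229 · 1709 · 2029 · 25 ≡ 726 (mod 2491).
Since 726 ≠ 1, base 5 is a Fermat witness: 2491 is composite.

726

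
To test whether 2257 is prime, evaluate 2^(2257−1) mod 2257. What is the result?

2193

2^1 ≡ 2 (mod 2257)
2^2 ≡ 2^2 = 4 ≡ 4 (mod 2257)
2^4 ≡ 4^2 = 16 ≡ 16 (mod 2257)
2^8 ≡ 16^2 = 256 ≡ 256 (mod 2257)
2^16 ≡ 256^2 = 65536 ≡ 83 (mod 2257)
2^32 ≡ 83^2 = 6889 ≡ 118 (mod 2257)
2^64 ≡ 118^2 = 13924 ≡ 382 (mod 2257)
2^128 ≡ 382^2 = 145924 ≡ 1476 (mod 2257)
2^256 ≡ 1476^2 = 2178576 ≡ 571 (mod 2257)
2^512 ≡ 571^2 = 326041 ≡ 1033 (mod 2257)
2^1024 ≡ 1033^2 = 1067089 ≡ 1785 (mod 2257)
2^2048 ≡ 1785^2 = 3186225 ≡ 1598 (mod 2257)
2256 = 2048 + 128 + 64 + 16 in binary powers of 2.
So 2^2256 ≡ 1598 · 1476 · 382 · 83 ≡ 2193 (mod 2257).
Since 2193 ≠ 1, base 2 is a Fermat witness: 2257 is composite.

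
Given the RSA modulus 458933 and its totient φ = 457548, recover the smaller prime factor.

φ(n) = (p−1)(q−1) = n − (p+q) + 1, so p + q = 458933 − 457548 + 1 = 1386.
p and q are the roots of t² − 1386t + 458933 = 0.
Discriminant: 1386² − 4·458933 = 1920996 − 1835732 = 85264; √85264 = 292.
q = (1386 − 292)/2 = 547, p = (1386 + 292)/2 = 839.
Check: 547 · 839 = 458933.

547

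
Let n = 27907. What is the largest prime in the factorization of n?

27907 = 11 · 2537
2537 = 43 · 59
59 is prime.
So 27907 = 11 · 43 · 59; the largest prime factor is 59.

59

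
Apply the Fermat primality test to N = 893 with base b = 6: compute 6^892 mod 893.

6^1 ≡ 6 (mod 893)
6^2 ≡ 6^2 = 36 ≡ 36 (mod 893)
6^4 ≡ 36^2 = 1296 ≡ 403 (mod 893)
6^8 ≡ 403^2 = 162409 ≡ 776 (mod 893)
6^16 ≡ 776^2 = 602176 ≡ 294 (mod 893)
6^32 ≡ 294^2 = 86436 ≡ 708 (mod 893)
6^64 ≡ 708^2 = 501264 ≡ 291 (mod 893)
6^128 ≡ 291^2 = 84681 ≡ 739 (mod 893)
6^256 ≡ 739^2 = 546121 ≡ 498 (mod 893)
6^512 ≡ 498^2 = 248004 ≡ 643 (mod 893)
892 = 512 + 256 + 64 + 32 + 16 + 8 + 4 in binary powers of 2.
So 6^892 ≡ 643 · 498 · 291 · 708 · 294 · 776 · 403 ≡ 291 (mod 893).
Since 291 ≠ 1, base 6 is a Fermat witness: 893 is composite.

291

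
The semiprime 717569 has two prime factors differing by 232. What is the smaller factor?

739

Since p = q + 232, we have 717569 = q(q + 232), so q² + 232q − 717569 = 0.
Discriminant: 232² + 4·717569 = 53824 + 2870276 = 2924100; √2924100 = 1710.
q = (−232 + 1710)/2 = 739, and p = q + 232 = 971.
Check: 739 · 971 = 717569.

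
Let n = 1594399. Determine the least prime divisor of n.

53

1594399 is odd.
Digit sum 40, not divisible by 3.
Ends in 9: not divisible by 5.
7: 1594399 = 7·227771 + 2
11: 1594399 = 11·144945 + 4
13: 1594399 = 13·122646 + 1
17: 1594399 = 17·93788 + 3
19: 1594399 = 19·83915 + 14
23: 1594399 = 23·69321 + 16
29: 1594399 = 29·54979 + 8
31: 1594399 = 31·51432 + 7
37: 1594399 = 37·43091 + 32
41: 1594399 = 41·38887 + 32
43: 1594399 = 43·37079 + 2
47: 1594399 = 47·33923 + 18
53: 1594399 = 53·30083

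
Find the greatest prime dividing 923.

71

923 = 13 · 71
71 is prime.
So 923 = 13 · 71; the largest prime factor is 71.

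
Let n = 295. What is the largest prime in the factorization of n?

295 = 5 · 59
59 is prime.
So 295 = 5 · 59; the largest prime factor is 59.

59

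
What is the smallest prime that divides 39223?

39223 is odd.
Digit sum 19, not divisible by 3.
Ends in 3: not divisible by 5.
7: 39223 = 7·5603 + 2
11: 39223 = 11·3565 + 8
13: 39223 = 13·3017 + 2
17: 39223 = 17·2307 + 4
19: 39223 = 19·2064 + 7
23: 39223 = 23·1705 + 8
29: 39223 = 29·1352 + 15
31: 39223 = 31·1265 + 8
37: 39223 = 37·1060 + 3
41: 39223 = 41·956 + 27
43: 39223 = 43·912 + 7
47: 39223 = 47·834 + 25
53: 39223 = 53·740 + 3
59: 39223 = 59·664 + 47
61: 39223 = 61·643

61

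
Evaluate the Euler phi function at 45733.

41328

Factor: 45733 = 19 · 29 · 83.
φ(45733) = (19−1) · (29−1) · (83−1) = 18 · 28 · 82 = 41328.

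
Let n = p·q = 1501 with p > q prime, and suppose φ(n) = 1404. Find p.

79

φ(n) = (p−1)(q−1) = n − (p+q) + 1, so p + q = 1501 − 1404 + 1 = 98.
p and q are the roots of t² − 98t + 1501 = 0.
Discriminant: 98² − 4·1501 = 9604 − 6004 = 3600; √3600 = 60.
q = (98 − 60)/2 = 19, p = (98 + 60)/2 = 79.
Check: 19 · 79 = 1501.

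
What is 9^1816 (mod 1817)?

9^1 ≡ 9 (mod 1817)
9^2 ≡ 9^2 = 81 ≡ 81 (mod 1817)
9^4 ≡ 81^2 = 6561 ≡ 1110 (mod 1817)
9^8 ≡ 1110^2 = 1232100 ≡ 174 (mod 1817)
9^16 ≡ 174^2 = 30276 ≡ 1204 (mod 1817)
9^32 ≡ 1204^2 = 1449616 ≡ 1467 (mod 1817)
9^64 ≡ 1467^2 = 2152089 ≡ 761 (mod 1817)
9^128 ≡ 761^2 = 579121 ≡ 1315 (mod 1817)
9^256 ≡ 1315^2 = 1729225 ≡ 1258 (mod 1817)
9^512 ≡ 1258^2 = 1582564 ≡ 1774 (mod 1817)
9^1024 ≡ 1774^2 = 3147076 ≡ 32 (mod 1817)
1816 = 1024 + 512 + 256 + 16 + 8 in binary powers of 2.
So 9^1816 ≡ 32 · 1774 · 1258 · 1204 · 174 ≡ 1021 (mod 1817).
Since 1021 ≠ 1, base 9 is a Fermat witness: 1817 is composite.

1021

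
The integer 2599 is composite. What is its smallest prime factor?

23

2599 is odd.
Digit sum 25, not divisible by 3.
Ends in 9: not divisible by 5.
7: 2599 = 7·371 + 2
11: 2599 = 11·236 + 3
13: 2599 = 13·199 + 12
17: 2599 = 17·152 + 15
19: 2599 = 19·136 + 15
23: 2599 = 23·113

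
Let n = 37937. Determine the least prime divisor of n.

37937 is odd.
Digit sum 29, not divisible by 3.
Ends in 7: not divisible by 5.
7: 37937 = 7·5419 + 4
11: 37937 = 11·3448 + 9
13: 37937 = 13·2918 + 3
17: 37937 = 17·2231 + 10
19: 37937 = 19·1996 + 13
23: 37937 = 23·1649 + 10
29: 37937 = 29·1308 + 5
31: 37937 = 31·1223 + 24
37: 37937 = 37·1025 + 12
41: 37937 = 41·925 + 12
43: 37937 = 43·882 + 11
47: 37937 = 47·807 + 8
53: 37937 = 53·715 + 42
59: 37937 = 59·643

59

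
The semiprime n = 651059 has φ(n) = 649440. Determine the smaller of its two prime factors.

φ(n) = (p−1)(q−1) = n − (p+q) + 1, so p + q = 651059 − 649440 + 1 = 1620.
p and q are the roots of t² − 1620t + 651059 = 0.
Discriminant: 1620² − 4·651059 = 2624400 − 2604236 = 20164; √20164 = 142.
q = (1620 − 142)/2 = 739, p = (1620 + 142)/2 = 881.
Check: 739 · 881 = 651059.

739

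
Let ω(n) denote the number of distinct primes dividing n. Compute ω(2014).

2014 = 2 · 1007
1007 = 19 · 53
2014 = 2 · 19 · 53, which has 3 distinct prime factors.

3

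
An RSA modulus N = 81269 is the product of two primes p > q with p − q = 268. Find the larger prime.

Since p = q + 268, we have 81269 = q(q + 268), so q² + 268q − 81269 = 0.
Discriminant: 268² + 4·81269 = 71824 + 325076 = 396900; √396900 = 630.
q = (−268 + 630)/2 = 181, and p = q + 268 = 449.
Check: 181 · 449 = 81269.

449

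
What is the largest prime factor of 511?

511 = 7 · 73
73 is prime.
So 511 = 7 · 73; the largest prime factor is 73.

73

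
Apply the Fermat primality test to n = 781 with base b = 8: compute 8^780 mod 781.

375

8^1 ≡ 8 (mod 781)
8^2 ≡ 8^2 = 64 ≡ 64 (mod 781)
8^4 ≡ 64^2 = 4096 ≡ 191 (mod 781)
8^8 ≡ 191^2 = 36481 ≡ 555 (mod 781)
8^16 ≡ 555^2 = 308025 ≡ 311 (mod 781)
8^32 ≡ 311^2 = 96721 ≡ 658 (mod 781)
8^64 ≡ 658^2 = 432964 ≡ 290 (mod 781)
8^128 ≡ 290^2 = 84100 ≡ 533 (mod 781)
8^256 ≡ 533^2 = 284089 ≡ 586 (mod 781)
8^512 ≡ 586^2 = 343396 ≡ 537 (mod 781)
780 = 512 + 256 + 8 + 4 in binary powers of 2.
So 8^780 ≡ 537 · 586 · 555 · 191 ≡ 375 (mod 781).
Since 375 ≠ 1, base 8 is a Fermat witness: 781 is composite.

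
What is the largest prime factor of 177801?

177801 = 3 · 59267
59267 = 13 · 4559
4559 = 47 · 97
97 is prime.
So 177801 = 3 · 13 · 47 · 97; the largest prime factor is 97.

97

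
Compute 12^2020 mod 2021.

12^1 ≡ 12 (mod 2021)
12^2 ≡ 12^2 = 144 ≡ 144 (mod 2021)
12^4 ≡ 144^2 = 20736 ≡ 526 (mod 2021)
12^8 ≡ 526^2 = 276676 ≡ 1820 (mod 2021)
12^16 ≡ 1820^2 = 3312400 ≡ 2002 (mod 2021)
12^32 ≡ 2002^2 = 4008004 ≡ 361 (mod 2021)
12^64 ≡ 361^2 = 130321 ≡ 977 (mod 2021)
12^128 ≡ 977^2 = 954529 ≡ 617 (mod 2021)
12^256 ≡ 617^2 = 380689 ≡ 741 (mod 2021)
12^512 ≡ 741^2 = 549081 ≡ 1390 (mod 2021)
12^1024 ≡ 1390^2 = 1932100 ≡ 24 (mod 2021)
2020 = 1024 + 512 + 256 + 128 + 64 + 32 + 4 in binary powers of 2.
So 12^2020 ≡ 24 · 1390 · 741 · 617 · 977 · 361 · 526 ≡ 397 (mod 2021).
Since 397 ≠ 1, base 12 is a Fermat witness: 2021 is composite.

397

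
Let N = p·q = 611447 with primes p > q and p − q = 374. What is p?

Since p = q + 374, we have 611447 = q(q + 374), so q² + 374q − 611447 = 0.
Discriminant: 374² + 4·611447 = 139876 + 2445788 = 2585664; √2585664 = 1608.
q = (−374 + 1608)/2 = 617, and p = q + 374 = 991.
Check: 617 · 991 = 611447.

991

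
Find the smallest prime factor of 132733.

23

132733 is odd.
Digit sum 19, not divisible by 3.
Ends in 3: not divisible by 5.
7: 132733 = 7·18961 + 6
11: 132733 = 11·12066 + 7
13: 132733 = 13·10210 + 3
17: 132733 = 17·7807 + 14
19: 132733 = 19·6985 + 18
23: 132733 = 23·5771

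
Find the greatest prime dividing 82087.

82087 = 23 · 3569
3569 = 43 · 83
83 is prime.
So 82087 = 23 · 43 · 83; the largest prime factor is 83.

83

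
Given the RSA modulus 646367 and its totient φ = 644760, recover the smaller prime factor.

φ(n) = (p−1)(q−1) = n − (p+q) + 1, so p + q = 646367 − 644760 + 1 = 1608.
p and q are the roots of t² − 1608t + 646367 = 0.
Discriminant: 1608² − 4·646367 = 2585664 − 2585468 = 196; √196 = 14.
q = (1608 − 14)/2 = 797, p = (1608 + 14)/2 = 811.
Check: 797 · 811 = 646367.

797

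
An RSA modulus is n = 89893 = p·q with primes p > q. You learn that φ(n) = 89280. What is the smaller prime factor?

241

φ(n) = (p−1)(q−1) = n − (p+q) + 1, so p + q = 89893 − 89280 + 1 = 614.
p and q are the roots of t² − 614t + 89893 = 0.
Discriminant: 614² − 4·89893 = 376996 − 359572 = 17424; √17424 = 132.
q = (614 − 132)/2 = 241, p = (614 + 132)/2 = 373.
Check: 241 · 373 = 89893.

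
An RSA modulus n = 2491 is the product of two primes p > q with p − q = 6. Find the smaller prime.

47

Since p = q + 6, we have 2491 = q(q + 6), so q² + 6q − 2491 = 0.
Discriminant: 6² + 4·2491 = 36 + 9964 = 10000; √10000 = 100.
q = (−6 + 100)/2 = 47, and p = q + 6 = 53.
Check: 47 · 53 = 2491.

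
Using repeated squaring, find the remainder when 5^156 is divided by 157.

1

5^1 ≡ 5 (mod 157)
5^2 ≡ 5^2 = 25 ≡ 25 (mod 157)
5^4 ≡ 25^2 = 625 ≡ 154 (mod 157)
5^8 ≡ 154^2 = 23716 ≡ 9 (mod 157)
5^16 ≡ 9^2 = 81 ≡ 81 (mod 157)
5^32 ≡ 81^2 = 6561 ≡ 124 (mod 157)
5^64 ≡ 124^2 = 15376 ≡ 147 (mod 157)
5^128 ≡ 147^2 = 21609 ≡ 100 (mod 157)
156 = 128 + 16 + 8 + 4 in binary powers of 2.
So 5^156 ≡ 100 · 81 · 9 · 154 ≡ 1 (mod 157).
Since the result is 1, base 5 gives no evidence that 157 is composite.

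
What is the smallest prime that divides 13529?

83

13529 is odd.
Digit sum 20, not divisible by 3.
Ends in 9: not divisible by 5.
7: 13529 = 7·1932 + 5
11: 13529 = 11·1229 + 10
13: 13529 = 13·1040 + 9
17: 13529 = 17·795 + 14
19: 13529 = 19·712 + 1
23: 13529 = 23·588 + 5
29: 13529 = 29·466 + 15
31: 13529 = 31·436 + 13
37: 13529 = 37·365 + 24
41: 13529 = 41·329 + 40
43: 13529 = 43·314 + 27
47: 13529 = 47·287 + 40
53: 13529 = 53·255 + 14
59: 13529 = 59·229 + 18
61: 13529 = 61·221 + 48
67: 13529 = 67·201 + 62
71: 13529 = 71·190 + 39
73: 13529 = 73·185 + 24
79: 13529 = 79·171 + 20
83: 13529 = 83·163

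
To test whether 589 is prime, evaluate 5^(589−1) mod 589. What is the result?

125

5^1 ≡ 5 (mod 589)
5^2 ≡ 5^2 = 25 ≡ 25 (mod 589)
5^4 ≡ 25^2 = 625 ≡ 36 (mod 589)
5^8 ≡ 36^2 = 1296 ≡ 118 (mod 589)
5^16 ≡ 118^2 = 13924 ≡ 377 (mod 589)
5^32 ≡ 377^2 = 142129 ≡ 180 (mod 589)
5^64 ≡ 180^2 = 32400 ≡ 5 (mod 589)
5^128 ≡ 5^2 = 25 ≡ 25 (mod 589)
5^256 ≡ 25^2 = 625 ≡ 36 (mod 589)
5^512 ≡ 36^2 = 1296 ≡ 118 (mod 589)
588 = 512 + 64 + 8 + 4 in binary powers of 2.
So 5^588 ≡ 118 · 5 · 118 · 36 ≡ 125 (mod 589).
Since 125 ≠ 1, base 5 is a Fermat witness: 589 is composite.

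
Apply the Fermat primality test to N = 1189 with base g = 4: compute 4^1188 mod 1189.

223

4^1 ≡ 4 (mod 1189)
4^2 ≡ 4^2 = 16 ≡ 16 (mod 1189)
4^4 ≡ 16^2 = 256 ≡ 256 (mod 1189)
4^8 ≡ 256^2 = 65536 ≡ 141 (mod 1189)
4^16 ≡ 141^2 = 19881 ≡ 857 (mod 1189)
4^32 ≡ 857^2 = 734449 ≡ 836 (mod 1189)
4^64 ≡ 836^2 = 698896 ≡ 953 (mod 1189)
4^128 ≡ 953^2 = 908209 ≡ 1002 (mod 1189)
4^256 ≡ 1002^2 = 1004004 ≡ 488 (mod 1189)
4^512 ≡ 488^2 = 238144 ≡ 344 (mod 1189)
4^1024 ≡ 344^2 = 118336 ≡ 625 (mod 1189)
1188 = 1024 + 128 + 32 + 4 in binary powers of 2.
So 4^1188 ≡ 625 · 1002 · 836 · 256 ≡ 223 (mod 1189).
Since 223 ≠ 1, base 4 is a Fermat witness: 1189 is composite.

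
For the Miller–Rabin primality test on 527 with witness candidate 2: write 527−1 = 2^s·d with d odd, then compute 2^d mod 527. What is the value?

349

527 − 1 = 526 = 2^1 · 263, so d = 263.
2^1 ≡ 2 (mod 527)
2^2 ≡ 2^2 = 4 ≡ 4 (mod 527)
2^4 ≡ 4^2 = 16 ≡ 16 (mod 527)
2^8 ≡ 16^2 = 256 ≡ 256 (mod 527)
2^16 ≡ 256^2 = 65536 ≡ 188 (mod 527)
2^32 ≡ 188^2 = 35344 ≡ 35 (mod 527)
2^64 ≡ 35^2 = 1225 ≡ 171 (mod 527)
2^128 ≡ 171^2 = 29241 ≡ 256 (mod 527)
2^256 ≡ 256^2 = 65536 ≡ 188 (mod 527)
263 = 256 + 4 + 2 + 1 in binary powers of 2.
So 2^263 ≡ 188 · 16 · 4 · 2 ≡ 349 (mod 527).
Squaring chain: 349; never reaches −1, so base 2 is a Miller–Rabin witness that 527 is composite.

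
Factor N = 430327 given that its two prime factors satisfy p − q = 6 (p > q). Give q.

653

Since p = q + 6, we have 430327 = q(q + 6), so q² + 6q − 430327 = 0.
Discriminant: 6² + 4·430327 = 36 + 1721308 = 1721344; √1721344 = 1312.
q = (−6 + 1312)/2 = 653, and p = q + 6 = 659.
Check: 653 · 659 = 430327.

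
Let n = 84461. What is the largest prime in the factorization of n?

89

84461 = 13 · 6497
6497 = 73 · 89
89 is prime.
So 84461 = 13 · 73 · 89; the largest prime factor is 89.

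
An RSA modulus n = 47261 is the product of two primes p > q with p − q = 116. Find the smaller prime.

Since p = q + 116, we have 47261 = q(q + 116), so q² + 116q − 47261 = 0.
Discriminant: 116² + 4·47261 = 13456 + 189044 = 202500; √202500 = 450.
q = (−116 + 450)/2 = 167, and p = q + 116 = 283.
Check: 167 · 283 = 47261.

167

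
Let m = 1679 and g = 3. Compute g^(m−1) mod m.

430

3^1 ≡ 3 (mod 1679)
3^2 ≡ 3^2 = 9 ≡ 9 (mod 1679)
3^4 ≡ 9^2 = 81 ≡ 81 (mod 1679)
3^8 ≡ 81^2 = 6561 ≡ 1524 (mod 1679)
3^16 ≡ 1524^2 = 2322576 ≡ 519 (mod 1679)
3^32 ≡ 519^2 = 269361 ≡ 721 (mod 1679)
3^64 ≡ 721^2 = 519841 ≡ 1030 (mod 1679)
3^128 ≡ 1030^2 = 1060900 ≡ 1451 (mod 1679)
3^256 ≡ 1451^2 = 2105401 ≡ 1614 (mod 1679)
3^512 ≡ 1614^2 = 2604996 ≡ 867 (mod 1679)
3^1024 ≡ 867^2 = 751689 ≡ 1176 (mod 1679)
1678 = 1024 + 512 + 128 + 8 + 4 + 2 in binary powers of 2.
So 3^1678 ≡ 1176 · 867 · 1451 · 1524 · 81 · 9 ≡ 430 (mod 1679).
Since 430 ≠ 1, base 3 is a Fermat witness: 1679 is composite.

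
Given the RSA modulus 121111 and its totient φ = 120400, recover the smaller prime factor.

281

φ(n) = (p−1)(q−1) = n − (p+q) + 1, so p + q = 121111 − 120400 + 1 = 712.
p and q are the roots of t² − 712t + 121111 = 0.
Discriminant: 712² − 4·121111 = 506944 − 484444 = 22500; √22500 = 150.
q = (712 − 150)/2 = 281, p = (712 + 150)/2 = 431.
Check: 281 · 431 = 121111.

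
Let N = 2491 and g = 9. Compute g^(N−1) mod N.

9^1 ≡ 9 (mod 2491)
9^2 ≡ 9^2 = 81 ≡ 81 (mod 2491)
9^4 ≡ 81^2 = 6561 ≡ 1579 (mod 2491)
9^8 ≡ 1579^2 = 2493241 ≡ 2241 (mod 2491)
9^16 ≡ 2241^2 = 5022081 ≡ 225 (mod 2491)
9^32 ≡ 225^2 = 50625 ≡ 805 (mod 2491)
9^64 ≡ 805^2 = 648025 ≡ 365 (mod 2491)
9^128 ≡ 365^2 = 133225 ≡ 1202 (mod 2491)
9^256 ≡ 1202^2 = 1444804 ≡ 24 (mod 2491)
9^512 ≡ 24^2 = 576 ≡ 576 (mod 2491)
9^1024 ≡ 576^2 = 331776 ≡ 473 (mod 2491)
9^2048 ≡ 473^2 = 223729 ≡ 2030 (mod 2491)
2490 = 2048 + 256 + 128 + 32 + 16 + 8 + 2 in binary powers of 2.
So 9^2490 ≡ 2030 · 24 · 1202 · 805 · 225 · 2241 · 81 ≡ 811 (mod 2491).
Since 811 ≠ 1, base 9 is a Fermat witness: 2491 is composite.

811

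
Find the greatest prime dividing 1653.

1653 = 3 · 551
551 = 19 · 29
29 is prime.
So 1653 = 3 · 19 · 29; the largest prime factor is 29.

29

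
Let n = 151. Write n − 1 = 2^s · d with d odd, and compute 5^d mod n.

151 − 1 = 150 = 2^1 · 75, so d = 75.
5^1 ≡ 5 (mod 151)
5^2 ≡ 5^2 = 25 ≡ 25 (mod 151)
5^4 ≡ 25^2 = 625 ≡ 21 (mod 151)
5^8 ≡ 21^2 = 441 ≡ 139 (mod 151)
5^16 ≡ 139^2 = 19321 ≡ 144 (mod 151)
5^32 ≡ 144^2 = 20736 ≡ 49 (mod 151)
5^64 ≡ 49^2 = 2401 ≡ 136 (mod 151)
75 = 64 + 8 + 2 + 1 in binary powers of 2.
So 5^75 ≡ 136 · 139 · 25 · 5 ≡ 1 (mod 151).
Since 5^d ≡ 1 (mod 151), base 5 does not prove 151 composite.

1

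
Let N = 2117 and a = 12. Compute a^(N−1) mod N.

12^1 ≡ 12 (mod 2117)
12^2 ≡ 12^2 = 144 ≡ 144 (mod 2117)
12^4 ≡ 144^2 = 20736 ≡ 1683 (mod 2117)
12^8 ≡ 1683^2 = 2832489 ≡ 2060 (mod 2117)
12^16 ≡ 2060^2 = 4243600 ≡ 1132 (mod 2117)
12^32 ≡ 1132^2 = 1281424 ≡ 639 (mod 2117)
12^64 ≡ 639^2 = 408321 ≡ 1857 (mod 2117)
12^128 ≡ 1857^2 = 3448449 ≡ 1973 (mod 2117)
12^256 ≡ 1973^2 = 3892729 ≡ 1683 (mod 2117)
12^512 ≡ 1683^2 = 2832489 ≡ 2060 (mod 2117)
12^1024 ≡ 2060^2 = 4243600 ≡ 1132 (mod 2117)
12^2048 ≡ 1132^2 = 1281424 ≡ 639 (mod 2117)
2116 = 2048 + 64 + 4 in binary powers of 2.
So 12^2116 ≡ 639 · 1857 · 1683 ≡ 1857 (mod 2117).
Since 1857 ≠ 1, base 12 is a Fermat witness: 2117 is composite.

1857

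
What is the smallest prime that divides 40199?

61

40199 is odd.
Digit sum 23, not divisible by 3.
Ends in 9: not divisible by 5.
7: 40199 = 7·5742 + 5
11: 40199 = 11·3654 + 5
13: 40199 = 13·3092 + 3
17: 40199 = 17·2364 + 11
19: 40199 = 19·2115 + 14
23: 40199 = 23·1747 + 18
29: 40199 = 29·1386 + 5
31: 40199 = 31·1296 + 23
37: 40199 = 37·1086 + 17
41: 40199 = 41·980 + 19
43: 40199 = 43·934 + 37
47: 40199 = 47·855 + 14
53: 40199 = 53·758 + 25
59: 40199 = 59·681 + 20
61: 40199 = 61·659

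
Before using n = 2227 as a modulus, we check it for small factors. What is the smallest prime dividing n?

17

2227 is odd.
Digit sum 13, not divisible by 3.
Ends in 7: not divisible by 5.
7: 2227 = 7·318 + 1
11: 2227 = 11·202 + 5
13: 2227 = 13·171 + 4
17: 2227 = 17·131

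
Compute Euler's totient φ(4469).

4320

Factor: 4469 = 41 · 109.
φ(4469) = (41−1) · (109−1) = 40 · 108 = 4320.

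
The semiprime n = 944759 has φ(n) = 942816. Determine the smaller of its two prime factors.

φ(n) = (p−1)(q−1) = n − (p+q) + 1, so p + q = 944759 − 942816 + 1 = 1944.
p and q are the roots of t² − 1944t + 944759 = 0.
Discriminant: 1944² − 4·944759 = 3779136 − 3779036 = 100; √100 = 10.
q = (1944 − 10)/2 = 967, p = (1944 + 10)/2 = 977.
Check: 967 · 977 = 944759.

967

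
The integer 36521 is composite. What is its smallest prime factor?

36521 is odd.
Digit sum 17, not divisible by 3.
Ends in 1: not divisible by 5.
7: 36521 = 7·5217 + 2
11: 36521 = 11·3320 + 1
13: 36521 = 13·2809 + 4
17: 36521 = 17·2148 + 5
19: 36521 = 19·1922 + 3
23: 36521 = 23·1587 + 20
29: 36521 = 29·1259 + 10
31: 36521 = 31·1178 + 3
37: 36521 = 37·987 + 2
41: 36521 = 41·890 + 31
43: 36521 = 43·849 + 14
47: 36521 = 47·777 + 2
53: 36521 = 53·689 + 4
59: 36521 = 59·619

59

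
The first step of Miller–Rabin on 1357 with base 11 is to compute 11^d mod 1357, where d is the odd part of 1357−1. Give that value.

364

1357 − 1 = 1356 = 2^2 · 339, so d = 339.
11^1 ≡ 11 (mod 1357)
11^2 ≡ 11^2 = 121 ≡ 121 (mod 1357)
11^4 ≡ 121^2 = 14641 ≡ 1071 (mod 1357)
11^8 ≡ 1071^2 = 1147041 ≡ 376 (mod 1357)
11^16 ≡ 376^2 = 141376 ≡ 248 (mod 1357)
11^32 ≡ 248^2 = 61504 ≡ 439 (mod 1357)
11^64 ≡ 439^2 = 192721 ≡ 27 (mod 1357)
11^128 ≡ 27^2 = 729 ≡ 729 (mod 1357)
11^256 ≡ 729^2 = 531441 ≡ 854 (mod 1357)
339 = 256 + 64 + 16 + 2 + 1 in binary powers of 2.
So 11^339 ≡ 854 · 27 · 248 · 121 · 11 ≡ 364 (mod 1357).
Squaring chain: 364 → 867; never reaches −1, so base 11 is a Miller–Rabin witness that 1357 is composite.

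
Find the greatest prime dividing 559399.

559399 = 73 · 7663
7663 = 79 · 97
97 is prime.
So 559399 = 73 · 79 · 97; the largest prime factor is 97.

97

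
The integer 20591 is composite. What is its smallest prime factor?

20591 is odd.
Digit sum 17, not divisible by 3.
Ends in 1: not divisible by 5.
7: 20591 = 7·2941 + 4
11: 20591 = 11·1871 + 10
13: 20591 = 13·1583 + 12
17: 20591 = 17·1211 + 4
19: 20591 = 19·1083 + 14
23: 20591 = 23·895 + 6
29: 20591 = 29·710 + 1
31: 20591 = 31·664 + 7
37: 20591 = 37·556 + 19
41: 20591 = 41·502 + 9
43: 20591 = 43·478 + 37
47: 20591 = 47·438 + 5
53: 20591 = 53·388 + 27
59: 20591 = 59·349

59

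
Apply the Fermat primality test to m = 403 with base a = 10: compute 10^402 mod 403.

10^1 ≡ 10 (mod 403)
10^2 ≡ 10^2 = 100 ≡ 100 (mod 403)
10^4 ≡ 100^2 = 10000 ≡ 328 (mod 403)
10^8 ≡ 328^2 = 107584 ≡ 386 (mod 403)
10^16 ≡ 386^2 = 148996 ≡ 289 (mod 403)
10^32 ≡ 289^2 = 83521 ≡ 100 (mod 403)
10^64 ≡ 100^2 = 10000 ≡ 328 (mod 403)
10^128 ≡ 328^2 = 107584 ≡ 386 (mod 403)
10^256 ≡ 386^2 = 148996 ≡ 289 (mod 403)
402 = 256 + 128 + 16 + 2 in binary powers of 2.
So 10^402 ≡ 289 · 386 · 289 · 100 ≡ 66 (mod 403).
Since 66 ≠ 1, base 10 is a Fermat witness: 403 is composite.

66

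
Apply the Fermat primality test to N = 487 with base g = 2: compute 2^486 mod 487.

1

2^1 ≡ 2 (mod 487)
2^2 ≡ 2^2 = 4 ≡ 4 (mod 487)
2^4 ≡ 4^2 = 16 ≡ 16 (mod 487)
2^8 ≡ 16^2 = 256 ≡ 256 (mod 487)
2^16 ≡ 256^2 = 65536 ≡ 278 (mod 487)
2^32 ≡ 278^2 = 77284 ≡ 338 (mod 487)
2^64 ≡ 338^2 = 114244 ≡ 286 (mod 487)
2^128 ≡ 286^2 = 81796 ≡ 467 (mod 487)
2^256 ≡ 467^2 = 218089 ≡ 400 (mod 487)
486 = 256 + 128 + 64 + 32 + 4 + 2 in binary powers of 2.
So 2^486 ≡ 400 · 467 · 286 · 338 · 16 · 4 ≡ 1 (mod 487).
Since the result is 1, base 2 gives no evidence that 487 is composite.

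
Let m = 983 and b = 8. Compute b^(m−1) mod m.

1

8^1 ≡ 8 (mod 983)
8^2 ≡ 8^2 = 64 ≡ 64 (mod 983)
8^4 ≡ 64^2 = 4096 ≡ 164 (mod 983)
8^8 ≡ 164^2 = 26896 ≡ 355 (mod 983)
8^16 ≡ 355^2 = 126025 ≡ 201 (mod 983)
8^32 ≡ 201^2 = 40401 ≡ 98 (mod 983)
8^64 ≡ 98^2 = 9604 ≡ 757 (mod 983)
8^128 ≡ 757^2 = 573049 ≡ 943 (mod 983)
8^256 ≡ 943^2 = 889249 ≡ 617 (mod 983)
8^512 ≡ 617^2 = 380689 ≡ 268 (mod 983)
982 = 512 + 256 + 128 + 64 + 16 + 4 + 2 in binary powers of 2.
So 8^982 ≡ 268 · 617 · 943 · 757 · 201 · 164 · 64 ≡ 1 (mod 983).
Since the result is 1, base 8 gives no evidence that 983 is composite.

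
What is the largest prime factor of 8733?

8733 = 3 · 2911
2911 = 41 · 71
71 is prime.
So 8733 = 3 · 41 · 71; the largest prime factor is 71.

71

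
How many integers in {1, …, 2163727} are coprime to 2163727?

2110680

Factor: 2163727 = 83 · 131 · 199.
φ(2163727) = (83−1) · (131−1) · (199−1) = 82 · 130 · 198 = 2110680.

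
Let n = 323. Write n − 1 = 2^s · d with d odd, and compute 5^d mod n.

175

323 − 1 = 322 = 2^1 · 161, so d = 161.
5^1 ≡ 5 (mod 323)
5^2 ≡ 5^2 = 25 ≡ 25 (mod 323)
5^4 ≡ 25^2 = 625 ≡ 302 (mod 323)
5^8 ≡ 302^2 = 91204 ≡ 118 (mod 323)
5^16 ≡ 118^2 = 13924 ≡ 35 (mod 323)
5^32 ≡ 35^2 = 1225 ≡ 256 (mod 323)
5^64 ≡ 256^2 = 65536 ≡ 290 (mod 323)
5^128 ≡ 290^2 = 84100 ≡ 120 (mod 323)
161 = 128 + 32 + 1 in binary powers of 2.
So 5^161 ≡ 120 · 256 · 5 ≡ 175 (mod 323).
Squaring chain: 175; never reaches −1, so base 5 is a Miller–Rabin witness that 323 is composite.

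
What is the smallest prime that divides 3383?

17

3383 is odd.
Digit sum 17, not divisible by 3.
Ends in 3: not divisible by 5.
7: 3383 = 7·483 + 2
11: 3383 = 11·307 + 6
13: 3383 = 13·260 + 3
17: 3383 = 17·199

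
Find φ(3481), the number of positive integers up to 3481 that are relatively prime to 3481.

3422

Factor: 3481 = 59^2.
φ(3481) = 59^1·(59−1) = 3422.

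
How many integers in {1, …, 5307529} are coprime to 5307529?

5216112

Factor: 5307529 = 149 · 179 · 199.
φ(5307529) = (149−1) · (179−1) · (199−1) = 148 · 178 · 198 = 5216112.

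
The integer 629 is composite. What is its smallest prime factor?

17

629 is odd.
Digit sum 17, not divisible by 3.
Ends in 9: not divisible by 5.
7: 629 = 7·89 + 6
11: 629 = 11·57 + 2
13: 629 = 13·48 + 5
17: 629 = 17·37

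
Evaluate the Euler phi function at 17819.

17544

Factor: 17819 = 103 · 173.
φ(17819) = (103−1) · (173−1) = 102 · 172 = 17544.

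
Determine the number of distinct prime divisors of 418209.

418209 = 3 · 139403
139403 = 11 · 12673
12673 = 19 · 667
667 = 23 · 29
418209 = 3 · 11 · 19 · 23 · 29, which has 5 distinct prime factors.

5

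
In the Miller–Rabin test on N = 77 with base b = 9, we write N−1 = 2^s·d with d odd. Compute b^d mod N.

16

77 − 1 = 76 = 2^2 · 19, so d = 19.
9^1 ≡ 9 (mod 77)
9^2 ≡ 9^2 = 81 ≡ 4 (mod 77)
9^4 ≡ 4^2 = 16 ≡ 16 (mod 77)
9^8 ≡ 16^2 = 256 ≡ 25 (mod 77)
9^16 ≡ 25^2 = 625 ≡ 9 (mod 77)
19 = 16 + 2 + 1 in binary powers of 2.
So 9^19 ≡ 9 · 4 · 9 ≡ 16 (mod 77).
Squaring chain: 16 → 25; never reaches −1, so base 9 is a Miller–Rabin witness that 77 is composite.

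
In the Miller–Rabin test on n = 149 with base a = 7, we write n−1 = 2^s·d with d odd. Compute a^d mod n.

148

149 − 1 = 148 = 2^2 · 37, so d = 37.
7^1 ≡ 7 (mod 149)
7^2 ≡ 7^2 = 49 ≡ 49 (mod 149)
7^4 ≡ 49^2 = 2401 ≡ 17 (mod 149)
7^8 ≡ 17^2 = 289 ≡ 140 (mod 149)
7^16 ≡ 140^2 = 19600 ≡ 81 (mod 149)
7^32 ≡ 81^2 = 6561 ≡ 5 (mod 149)
37 = 32 + 4 + 1 in binary powers of 2.
So 7^37 ≡ 5 · 17 · 7 ≡ 148 (mod 149).
Since 7^d ≡ 148 (mod 149), base 7 does not prove 149 composite.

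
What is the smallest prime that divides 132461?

132461 is odd.
Digit sum 17, not divisible by 3.
Ends in 1: not divisible by 5.
7: 132461 = 7·18923

7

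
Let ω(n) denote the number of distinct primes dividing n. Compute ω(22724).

22724 = 2^2 · 5681
5681 = 13 · 437
437 = 19 · 23
22724 = 2^2 · 13 · 19 · 23, which has 4 distinct prime factors.

4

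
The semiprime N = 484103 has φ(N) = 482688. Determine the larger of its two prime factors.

839

φ(n) = (p−1)(q−1) = n − (p+q) + 1, so p + q = 484103 − 482688 + 1 = 1416.
p and q are the roots of t² − 1416t + 484103 = 0.
Discriminant: 1416² − 4·484103 = 2005056 − 1936412 = 68644; √68644 = 262.
q = (1416 − 262)/2 = 577, p = (1416 + 262)/2 = 839.
Check: 577 · 839 = 484103.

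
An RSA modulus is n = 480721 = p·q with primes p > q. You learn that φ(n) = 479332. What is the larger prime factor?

743

φ(n) = (p−1)(q−1) = n − (p+q) + 1, so p + q = 480721 − 479332 + 1 = 1390.
p and q are the roots of t² − 1390t + 480721 = 0.
Discriminant: 1390² − 4·480721 = 1932100 − 1922884 = 9216; √9216 = 96.
q = (1390 − 96)/2 = 647, p = (1390 + 96)/2 = 743.
Check: 647 · 743 = 480721.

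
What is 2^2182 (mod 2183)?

2^1 ≡ 2 (mod 2183)
2^2 ≡ 2^2 = 4 ≡ 4 (mod 2183)
2^4 ≡ 4^2 = 16 ≡ 16 (mod 2183)
2^8 ≡ 16^2 = 256 ≡ 256 (mod 2183)
2^16 ≡ 256^2 = 65536 ≡ 46 (mod 2183)
2^32 ≡ 46^2 = 2116 ≡ 2116 (mod 2183)
2^64 ≡ 2116^2 = 4477456 ≡ 123 (mod 2183)
2^128 ≡ 123^2 = 15129 ≡ 2031 (mod 2183)
2^256 ≡ 2031^2 = 4124961 ≡ 1274 (mod 2183)
2^512 ≡ 1274^2 = 1623076 ≡ 1107 (mod 2183)
2^1024 ≡ 1107^2 = 1225449 ≡ 786 (mod 2183)
2^2048 ≡ 786^2 = 617796 ≡ 7 (mod 2183)
2182 = 2048 + 128 + 4 + 2 in binary powers of 2.
So 2^2182 ≡ 7 · 2031 · 16 · 4 ≡ 1760 (mod 2183).
Since 1760 ≠ 1, base 2 is a Fermat witness: 2183 is composite.

1760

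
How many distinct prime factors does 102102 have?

102102 = 2 · 51051
51051 = 3 · 17017
17017 = 7 · 2431
2431 = 11 · 221
221 = 13 · 17
102102 = 2 · 3 · 7 · 11 · 13 · 17, which has 6 distinct prime factors.

6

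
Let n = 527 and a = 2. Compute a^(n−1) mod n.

2^1 ≡ 2 (mod 527)
2^2 ≡ 2^2 = 4 ≡ 4 (mod 527)
2^4 ≡ 4^2 = 16 ≡ 16 (mod 527)
2^8 ≡ 16^2 = 256 ≡ 256 (mod 527)
2^16 ≡ 256^2 = 65536 ≡ 188 (mod 527)
2^32 ≡ 188^2 = 35344 ≡ 35 (mod 527)
2^64 ≡ 35^2 = 1225 ≡ 171 (mod 527)
2^128 ≡ 171^2 = 29241 ≡ 256 (mod 527)
2^256 ≡ 256^2 = 65536 ≡ 188 (mod 527)
2^512 ≡ 188^2 = 35344 ≡ 35 (mod 527)
526 = 512 + 8 + 4 + 2 in binary powers of 2.
So 2^526 ≡ 35 · 256 · 16 · 4 ≡ 64 (mod 527).
Since 64 ≠ 1, base 2 is a Fermat witness: 527 is composite.

64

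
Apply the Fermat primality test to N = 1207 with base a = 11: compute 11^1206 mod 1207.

11^1 ≡ 11 (mod 1207)
11^2 ≡ 11^2 = 121 ≡ 121 (mod 1207)
11^4 ≡ 121^2 = 14641 ≡ 157 (mod 1207)
11^8 ≡ 157^2 = 24649 ≡ 509 (mod 1207)
11^16 ≡ 509^2 = 259081 ≡ 783 (mod 1207)
11^32 ≡ 783^2 = 613089 ≡ 1140 (mod 1207)
11^64 ≡ 1140^2 = 1299600 ≡ 868 (mod 1207)
11^128 ≡ 868^2 = 753424 ≡ 256 (mod 1207)
11^256 ≡ 256^2 = 65536 ≡ 358 (mod 1207)
11^512 ≡ 358^2 = 128164 ≡ 222 (mod 1207)
11^1024 ≡ 222^2 = 49284 ≡ 1004 (mod 1207)
1206 = 1024 + 128 + 32 + 16 + 4 + 2 in binary powers of 2.
So 11^1206 ≡ 1004 · 256 · 1140 · 783 · 157 · 121 ≡ 144 (mod 1207).
Since 144 ≠ 1, base 11 is a Fermat witness: 1207 is composite.

144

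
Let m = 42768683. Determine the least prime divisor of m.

42768683 is odd.
Digit sum 44, not divisible by 3.
Ends in 3: not divisible by 5.
7: 42768683 = 7·6109811 + 6
11: 42768683 = 11·3888062 + 1
13: 42768683 = 13·3289898 + 9
17: 42768683 = 17·2515804 + 15
19: 42768683 = 19·2250983 + 6
23: 42768683 = 23·1859507 + 22
29: 42768683 = 29·1474782 + 5
31: 42768683 = 31·1379634 + 29
37: 42768683 = 37·1155910 + 13
41: 42768683 = 41·1043138 + 25
43: 42768683 = 43·994620 + 23
47: 42768683 = 47·909971 + 46
53: 42768683 = 53·806956 + 15
59: 42768683 = 59·724892 + 55
61: 42768683 = 61·701125 + 58
67: 42768683 = 67·638338 + 37
71: 42768683 = 71·602375 + 58
73: 42768683 = 73·585872 + 27
79: 42768683 = 79·541375 + 58
83: 42768683 = 83·515285 + 28
89: 42768683 = 89·480547

89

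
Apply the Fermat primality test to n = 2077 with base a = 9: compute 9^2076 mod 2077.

9^1 ≡ 9 (mod 2077)
9^2 ≡ 9^2 = 81 ≡ 81 (mod 2077)
9^4 ≡ 81^2 = 6561 ≡ 330 (mod 2077)
9^8 ≡ 330^2 = 108900 ≡ 896 (mod 2077)
9^16 ≡ 896^2 = 802816 ≡ 1094 (mod 2077)
9^32 ≡ 1094^2 = 1196836 ≡ 484 (mod 2077)
9^64 ≡ 484^2 = 234256 ≡ 1632 (mod 2077)
9^128 ≡ 1632^2 = 2663424 ≡ 710 (mod 2077)
9^256 ≡ 710^2 = 504100 ≡ 1466 (mod 2077)
9^512 ≡ 1466^2 = 2149156 ≡ 1538 (mod 2077)
9^1024 ≡ 1538^2 = 2365444 ≡ 1818 (mod 2077)
9^2048 ≡ 1818^2 = 3305124 ≡ 617 (mod 2077)
2076 = 2048 + 16 + 8 + 4 in binary powers of 2.
So 9^2076 ≡ 617 · 1094 · 896 · 330 ≡ 628 (mod 2077).
Since 628 ≠ 1, base 9 is a Fermat witness: 2077 is composite.

628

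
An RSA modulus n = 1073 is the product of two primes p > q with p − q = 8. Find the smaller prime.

Since p = q + 8, we have 1073 = q(q + 8), so q² + 8q − 1073 = 0.
Discriminant: 8² + 4·1073 = 64 + 4292 = 4356; √4356 = 66.
q = (−8 + 66)/2 = 29, and p = q + 8 = 37.
Check: 29 · 37 = 1073.

29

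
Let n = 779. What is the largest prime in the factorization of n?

779 = 19 · 41
41 is prime.
So 779 = 19 · 41; the largest prime factor is 41.

41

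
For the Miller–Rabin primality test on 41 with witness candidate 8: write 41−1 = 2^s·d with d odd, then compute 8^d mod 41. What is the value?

41 − 1 = 40 = 2^3 · 5, so d = 5.
8^1 ≡ 8 (mod 41)
8^2 ≡ 8^2 = 64 ≡ 23 (mod 41)
8^4 ≡ 23^2 = 529 ≡ 37 (mod 41)
5 = 4 + 1 in binary powers of 2.
So 8^5 ≡ 37 · 8 ≡ 9 (mod 41).
Squaring chain: 9 → 40 → 1; reaches −1, so base 8 does not prove 41 composite.

9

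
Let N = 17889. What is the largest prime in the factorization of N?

89

17889 = 3 · 5963
5963 = 67 · 89
89 is prime.
So 17889 = 3 · 67 · 89; the largest prime factor is 89.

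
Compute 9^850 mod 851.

9^1 ≡ 9 (mod 851)
9^2 ≡ 9^2 = 81 ≡ 81 (mod 851)
9^4 ≡ 81^2 = 6561 ≡ 604 (mod 851)
9^8 ≡ 604^2 = 364816 ≡ 588 (mod 851)
9^16 ≡ 588^2 = 345744 ≡ 238 (mod 851)
9^32 ≡ 238^2 = 56644 ≡ 478 (mod 851)
9^64 ≡ 478^2 = 228484 ≡ 416 (mod 851)
9^128 ≡ 416^2 = 173056 ≡ 303 (mod 851)
9^256 ≡ 303^2 = 91809 ≡ 752 (mod 851)
9^512 ≡ 752^2 = 565504 ≡ 440 (mod 851)
850 = 512 + 256 + 64 + 16 + 2 in binary powers of 2.
So 9^850 ≡ 440 · 752 · 416 · 238 · 81 ≡ 752 (mod 851).
Since 752 ≠ 1, base 9 is a Fermat witness: 851 is composite.

752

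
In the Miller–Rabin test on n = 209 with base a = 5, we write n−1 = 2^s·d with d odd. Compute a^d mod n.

169

209 − 1 = 208 = 2^4 · 13, so d = 13.
5^1 ≡ 5 (mod 209)
5^2 ≡ 5^2 = 25 ≡ 25 (mod 209)
5^4 ≡ 25^2 = 625 ≡ 207 (mod 209)
5^8 ≡ 207^2 = 42849 ≡ 4 (mod 209)
13 = 8 + 4 + 1 in binary powers of 2.
So 5^13 ≡ 4 · 207 · 5 ≡ 169 (mod 209).
Squaring chain: 169 → 137 → 168 → 9; never reaches −1, so base 5 is a Miller–Rabin witness that 209 is composite.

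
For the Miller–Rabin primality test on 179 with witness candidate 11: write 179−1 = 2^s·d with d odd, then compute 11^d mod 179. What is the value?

179 − 1 = 178 = 2^1 · 89, so d = 89.
11^1 ≡ 11 (mod 179)
11^2 ≡ 11^2 = 121 ≡ 121 (mod 179)
11^4 ≡ 121^2 = 14641 ≡ 142 (mod 179)
11^8 ≡ 142^2 = 20164 ≡ 116 (mod 179)
11^16 ≡ 116^2 = 13456 ≡ 31 (mod 179)
11^32 ≡ 31^2 = 961 ≡ 66 (mod 179)
11^64 ≡ 66^2 = 4356 ≡ 60 (mod 179)
89 = 64 + 16 + 8 + 1 in binary powers of 2.
So 11^89 ≡ 60 · 31 · 116 · 11 ≡ 178 (mod 179).
Since 11^d ≡ 178 (mod 179), base 11 does not prove 179 composite.

178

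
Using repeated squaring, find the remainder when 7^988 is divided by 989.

767

7^1 ≡ 7 (mod 989)
7^2 ≡ 7^2 = 49 ≡ 49 (mod 989)
7^4 ≡ 49^2 = 2401 ≡ 423 (mod 989)
7^8 ≡ 423^2 = 178929 ≡ 909 (mod 989)
7^16 ≡ 909^2 = 826281 ≡ 466 (mod 989)
7^32 ≡ 466^2 = 217156 ≡ 565 (mod 989)
7^64 ≡ 565^2 = 319225 ≡ 767 (mod 989)
7^128 ≡ 767^2 = 588289 ≡ 823 (mod 989)
7^256 ≡ 823^2 = 677329 ≡ 853 (mod 989)
7^512 ≡ 853^2 = 727609 ≡ 694 (mod 989)
988 = 512 + 256 + 128 + 64 + 16 + 8 + 4 in binary powers of 2.
So 7^988 ≡ 694 · 853 · 823 · 767 · 466 · 909 · 423 ≡ 767 (mod 989).
Since 767 ≠ 1, base 7 is a Fermat witness: 989 is composite.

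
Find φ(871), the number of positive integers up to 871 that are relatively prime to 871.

792

Factor: 871 = 13 · 67.
φ(871) = (13−1) · (67−1) = 12 · 66 = 792.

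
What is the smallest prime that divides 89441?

89441 is odd.
Digit sum 26, not divisible by 3.
Ends in 1: not divisible by 5.
7: 89441 = 7·12777 + 2
11: 89441 = 11·8131

11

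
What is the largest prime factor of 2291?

79

2291 = 29 · 79
79 is prime.
So 2291 = 29 · 79; the largest prime factor is 79.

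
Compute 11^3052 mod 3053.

2968

11^1 ≡ 11 (mod 3053)
11^2 ≡ 11^2 = 121 ≡ 121 (mod 3053)
11^4 ≡ 121^2 = 14641 ≡ 2429 (mod 3053)
11^8 ≡ 2429^2 = 5900041 ≡ 1645 (mod 3053)
11^16 ≡ 1645^2 = 2706025 ≡ 1067 (mod 3053)
11^32 ≡ 1067^2 = 1138489 ≡ 2773 (mod 3053)
11^64 ≡ 2773^2 = 7689529 ≡ 2075 (mod 3053)
11^128 ≡ 2075^2 = 4305625 ≡ 895 (mod 3053)
11^256 ≡ 895^2 = 801025 ≡ 1139 (mod 3053)
11^512 ≡ 1139^2 = 1297321 ≡ 2849 (mod 3053)
11^1024 ≡ 2849^2 = 8116801 ≡ 1927 (mod 3053)
11^2048 ≡ 1927^2 = 3713329 ≡ 881 (mod 3053)
3052 = 2048 + 512 + 256 + 128 + 64 + 32 + 8 + 4 in binary powers of 2.
So 11^3052 ≡ 881 · 2849 · 1139 · 895 · 2075 · 2773 · 1645 · 2429 ≡ 2968 (mod 3053).
Since 2968 ≠ 1, base 11 is a Fermat witness: 3053 is composite.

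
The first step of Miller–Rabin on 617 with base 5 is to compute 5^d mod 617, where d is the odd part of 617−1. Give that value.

617 − 1 = 616 = 2^3 · 77, so d = 77.
5^1 ≡ 5 (mod 617)
5^2 ≡ 5^2 = 25 ≡ 25 (mod 617)
5^4 ≡ 25^2 = 625 ≡ 8 (mod 617)
5^8 ≡ 8^2 = 64 ≡ 64 (mod 617)
5^16 ≡ 64^2 = 4096 ≡ 394 (mod 617)
5^32 ≡ 394^2 = 155236 ≡ 369 (mod 617)
5^64 ≡ 369^2 = 136161 ≡ 421 (mod 617)
77 = 64 + 8 + 4 + 1 in binary powers of 2.
So 5^77 ≡ 421 · 64 · 8 · 5 ≡ 478 (mod 617).
Squaring chain: 478 → 194 → 616; reaches −1, so base 5 does not prove 617 composite.

478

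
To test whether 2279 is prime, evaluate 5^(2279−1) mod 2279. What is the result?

411

5^1 ≡ 5 (mod 2279)
5^2 ≡ 5^2 = 25 ≡ 25 (mod 2279)
5^4 ≡ 25^2 = 625 ≡ 625 (mod 2279)
5^8 ≡ 625^2 = 390625 ≡ 916 (mod 2279)
5^16 ≡ 916^2 = 839056 ≡ 384 (mod 2279)
5^32 ≡ 384^2 = 147456 ≡ 1600 (mod 2279)
5^64 ≡ 1600^2 = 2560000 ≡ 683 (mod 2279)
5^128 ≡ 683^2 = 466489 ≡ 1573 (mod 2279)
5^256 ≡ 1573^2 = 2474329 ≡ 1614 (mod 2279)
5^512 ≡ 1614^2 = 2604996 ≡ 99 (mod 2279)
5^1024 ≡ 99^2 = 9801 ≡ 685 (mod 2279)
5^2048 ≡ 685^2 = 469225 ≡ 2030 (mod 2279)
2278 = 2048 + 128 + 64 + 32 + 4 + 2 in binary powers of 2.
So 5^2278 ≡ 2030 · 1573 · 683 · 1600 · 625 · 25 ≡ 411 (mod 2279).
Since 411 ≠ 1, base 5 is a Fermat witness: 2279 is composite.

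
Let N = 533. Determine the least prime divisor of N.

533 is odd.
Digit sum 11, not divisible by 3.
Ends in 3: not divisible by 5.
7: 533 = 7·76 + 1
11: 533 = 11·48 + 5
13: 533 = 13·41

13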